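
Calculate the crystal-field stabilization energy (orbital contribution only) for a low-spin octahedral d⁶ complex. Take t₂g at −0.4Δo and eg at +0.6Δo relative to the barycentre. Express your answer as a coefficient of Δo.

-2.4 Δo

Configuration: t₂g⁶ eg⁰.
CFSE = 6(-0.4Δo) + 0(0.6Δo) = -2.4Δo + 0.0Δo = -2.4Δo.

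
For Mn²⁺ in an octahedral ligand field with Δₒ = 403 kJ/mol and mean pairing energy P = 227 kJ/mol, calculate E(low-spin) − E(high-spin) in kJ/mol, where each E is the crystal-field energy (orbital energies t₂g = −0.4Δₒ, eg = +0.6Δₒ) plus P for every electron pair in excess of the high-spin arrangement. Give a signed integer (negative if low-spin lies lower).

Mn sits in group 7; removing 2 electrons leaves Mn²⁺ with 7 − 2 = 5 d electrons.
High-spin d⁵ fills as t₂g³ eg² with CFSE 3(−0.4) + 2(+0.6) = 0.0Δₒ = 0 kJ/mol.
Low-spin t₂g⁵ eg⁰ gives -2.0Δₒ = -806 kJ/mol, but forming 2 extra pairs costs 2P = 454 kJ/mol, so E(LS) = -806 + 454 = -352 kJ/mol.
Thus E(LS) − E(HS) = -352 kJ/mol.

-352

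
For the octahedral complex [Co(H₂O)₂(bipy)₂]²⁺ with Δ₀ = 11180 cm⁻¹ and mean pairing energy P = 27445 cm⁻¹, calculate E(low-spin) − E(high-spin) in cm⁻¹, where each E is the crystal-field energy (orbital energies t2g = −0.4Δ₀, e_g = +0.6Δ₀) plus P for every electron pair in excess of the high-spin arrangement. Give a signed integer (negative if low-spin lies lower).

16265

Ligand charges: 2×(+0) from H₂O and 2×(+0) from bipy sum to +0; with overall charge +2, Co is +2.
Co²⁺: group 9, so d-count = 9 − 2 = 7.
High-spin d⁷ fills as t2g^5 e_g^2 with CFSE 5(−0.4) + 2(+0.6) = -0.8Δ₀ = -8944 cm⁻¹.
For low-spin the configuration is t2g^6 e_g^1: orbital energy -1.8 × 11180 = -20124 cm⁻¹, and 1 additional pair relative to high-spin adds 27445 cm⁻¹, giving 7321 cm⁻¹.
E(LS) − E(HS) = 7321 − (-8944) = 16265 cm⁻¹.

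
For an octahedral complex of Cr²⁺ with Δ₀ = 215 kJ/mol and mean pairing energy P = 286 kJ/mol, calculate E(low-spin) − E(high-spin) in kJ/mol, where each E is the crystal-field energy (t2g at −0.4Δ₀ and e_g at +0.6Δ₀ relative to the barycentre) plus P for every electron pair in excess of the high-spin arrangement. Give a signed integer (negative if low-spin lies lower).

Cr is in group 6, so Cr²⁺ is d⁴ (6 − 2 = 4).
High-spin d⁴ fills as t2g^3 e_g^1 with CFSE 3(−0.4) + 1(+0.6) = -0.6Δ₀ = -129 kJ/mol.
Low-spin t2g^4 e_g^0 gives -1.6Δ₀ = -344 kJ/mol, but forming 1 extra pair costs 1P = 286 kJ/mol, so E(LS) = -344 + 286 = -58 kJ/mol.
E(LS) − E(HS) = -58 − (-129) = 71 kJ/mol.

71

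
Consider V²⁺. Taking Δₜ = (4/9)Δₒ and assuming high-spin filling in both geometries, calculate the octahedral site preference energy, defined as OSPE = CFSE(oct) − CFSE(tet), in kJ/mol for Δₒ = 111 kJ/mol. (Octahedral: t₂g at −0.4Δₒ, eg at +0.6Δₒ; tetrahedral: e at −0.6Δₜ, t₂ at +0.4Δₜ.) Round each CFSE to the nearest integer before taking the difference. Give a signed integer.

-94

V²⁺: group 5, so d-count = 5 − 2 = 3.
In an octahedral site d³ (HS) is t2g^3 e_g^0, giving CFSE(oct) = -1.2Δₒ = -133 kJ/mol.
Tetrahedral e^2 t2^1 gives -0.8Δₜ = -0.8 × (4/9) × 111 = -39 kJ/mol.
OSPE = CFSE(oct) − CFSE(tet) = -133 − (-39) = -94 kJ/mol.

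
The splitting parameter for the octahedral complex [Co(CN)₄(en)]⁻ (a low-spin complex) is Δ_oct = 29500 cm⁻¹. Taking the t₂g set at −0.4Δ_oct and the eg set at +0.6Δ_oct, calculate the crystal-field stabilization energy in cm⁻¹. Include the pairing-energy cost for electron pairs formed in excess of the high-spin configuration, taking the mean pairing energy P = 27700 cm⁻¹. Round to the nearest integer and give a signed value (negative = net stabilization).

Ligand charges: 4×(-1) from CN⁻ and 1×(+0) from en sum to -4; with overall charge -1, Co is +3.
Co³⁺: group 9, so d-count = 9 − 3 = 6.
Configuration: t₂g⁶ eg⁰.
Orbital CFSE = 6(-0.4) + 0(0.6) = -2.4Δ_oct = -2.4 × 29500 = -70800 cm⁻¹.
Pairing penalty: 3 pairs vs 1 in the high-spin reference → 2 extra × P = 55400 cm⁻¹.
Overall CFSE = -70800 + 55400 = -15400 cm⁻¹.

-15400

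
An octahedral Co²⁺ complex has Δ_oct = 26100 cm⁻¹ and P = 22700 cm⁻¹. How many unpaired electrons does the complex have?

Co²⁺: group 9, so d-count = 9 − 2 = 7.
Δ_oct > P, so pairing is preferred: the ground state is low-spin.
Configuration: t₂g⁶ eg¹.
Unpaired electrons: 1.

1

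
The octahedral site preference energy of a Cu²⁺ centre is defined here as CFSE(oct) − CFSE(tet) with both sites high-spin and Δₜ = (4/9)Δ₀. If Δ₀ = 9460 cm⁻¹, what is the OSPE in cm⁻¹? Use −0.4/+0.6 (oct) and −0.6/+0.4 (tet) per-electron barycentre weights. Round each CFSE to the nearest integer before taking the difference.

-3994

Cu is in group 11, so Cu²⁺ is d⁹ (11 − 2 = 9).
Octahedral (high-spin): t2g^6 e_g^3, CFSE = 6(−0.4) + 3(+0.6) = -0.6Δ₀ = -0.6 × 9460 = -5676 cm⁻¹.
Tetrahedral: e^4 t2^5, CFSE = 4(−0.6) + 5(+0.4) = -0.4Δₜ = -0.4 × (4/9) × 9460 = -1682 cm⁻¹.
OSPE = CFSE(oct) − CFSE(tet) = -5676 − (-1682) = -3994 cm⁻¹.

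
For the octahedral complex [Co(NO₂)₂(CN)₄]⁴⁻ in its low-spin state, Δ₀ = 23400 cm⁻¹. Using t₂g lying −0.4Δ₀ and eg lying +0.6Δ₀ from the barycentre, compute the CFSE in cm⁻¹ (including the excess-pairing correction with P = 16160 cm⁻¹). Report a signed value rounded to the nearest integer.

-25960

Ligand charges: 2×(-1) from NO₂⁻ and 4×(-1) from CN⁻ sum to -6; with overall charge -4, Co is +2.
Group 9 minus oxidation state +2 gives a d⁷ configuration for Co²⁺.
Configuration: t₂g⁶ eg¹.
Orbital CFSE = 6(-0.4) + 1(0.6) = -1.8Δ₀ = -1.8 × 23400 = -42120 cm⁻¹.
Pairing penalty: 3 pairs vs 2 in the high-spin reference → 1 extra × P = 16160 cm⁻¹.
Net CFSE = -42120 + 16160 = -25960 cm⁻¹.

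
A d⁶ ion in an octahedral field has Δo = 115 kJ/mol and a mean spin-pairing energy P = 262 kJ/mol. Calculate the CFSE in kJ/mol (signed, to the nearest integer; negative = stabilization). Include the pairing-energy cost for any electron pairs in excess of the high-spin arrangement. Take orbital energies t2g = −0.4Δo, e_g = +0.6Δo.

With Δo < P the complex is high-spin.
Filling d⁶ accordingly: t2g^4 e_g^2.
Orbital CFSE = -0.4Δo = -0.4 × 115 = -46 kJ/mol.
High-spin has no excess pairs, so no pairing correction applies.

-46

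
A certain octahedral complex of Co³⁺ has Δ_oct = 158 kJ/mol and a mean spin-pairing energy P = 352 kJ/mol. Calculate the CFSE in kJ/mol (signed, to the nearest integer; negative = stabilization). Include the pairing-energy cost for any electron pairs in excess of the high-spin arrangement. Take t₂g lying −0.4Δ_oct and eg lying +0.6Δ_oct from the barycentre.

-63

Co sits in group 9; removing 3 electrons leaves Co³⁺ with 9 − 3 = 6 d electrons.
Since Δ_oct = 158 kJ/mol < P = 352 kJ/mol, the complex adopts the high-spin configuration.
That gives t₂g⁴ eg².
Orbital CFSE = -0.4Δ_oct = -0.4 × 158 = -63 kJ/mol.
High-spin has no excess pairs, so no pairing correction applies.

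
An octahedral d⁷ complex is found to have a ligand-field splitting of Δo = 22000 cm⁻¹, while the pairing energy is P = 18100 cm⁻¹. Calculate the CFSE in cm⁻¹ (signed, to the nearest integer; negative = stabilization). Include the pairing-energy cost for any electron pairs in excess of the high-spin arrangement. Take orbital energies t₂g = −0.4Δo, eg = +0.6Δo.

Here Δo > P (22000 > 18100), so the low-spin state is favoured.
Filling d⁷ accordingly: t₂g⁶ eg¹.
Orbital CFSE = -1.8Δo = -1.8 × 22000 = -39600 cm⁻¹.
Excess pairs vs high-spin: 3 − 2 = 1; pairing cost = +18100 cm⁻¹.
Net CFSE = -39600 + 18100 = -21500 cm⁻¹.

-21500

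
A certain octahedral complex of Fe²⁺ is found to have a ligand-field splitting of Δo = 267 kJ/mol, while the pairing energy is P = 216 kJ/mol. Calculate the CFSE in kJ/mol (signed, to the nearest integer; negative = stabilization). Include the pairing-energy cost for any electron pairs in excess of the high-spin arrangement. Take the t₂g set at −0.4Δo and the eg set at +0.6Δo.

Fe is in group 8, so Fe²⁺ is d⁶ (8 − 2 = 6).
Δo > P, so pairing is preferred: the ground state is low-spin.
That gives t₂g⁶ eg⁰.
Orbital CFSE = -2.4Δo = -2.4 × 267 = -641 kJ/mol.
Excess pairs vs high-spin: 3 − 1 = 2; pairing cost = +432 kJ/mol.
Net CFSE = -641 + 432 = -209 kJ/mol.

-209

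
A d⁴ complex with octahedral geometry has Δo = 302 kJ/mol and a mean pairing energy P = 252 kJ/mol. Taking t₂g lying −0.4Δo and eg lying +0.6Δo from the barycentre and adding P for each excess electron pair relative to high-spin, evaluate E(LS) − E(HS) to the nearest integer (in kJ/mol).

-50

High-spin d⁴ fills as t₂g³ eg¹ with CFSE 3(−0.4) + 1(+0.6) = -0.6Δo = -181 kJ/mol.
Low-spin: t₂g⁴ eg⁰, orbital CFSE = -1.6Δo = -483 kJ/mol; plus 1 excess pair × P = +252 kJ/mol; total -231 kJ/mol.
E(LS) − E(HS) = -231 − (-181) = -50 kJ/mol.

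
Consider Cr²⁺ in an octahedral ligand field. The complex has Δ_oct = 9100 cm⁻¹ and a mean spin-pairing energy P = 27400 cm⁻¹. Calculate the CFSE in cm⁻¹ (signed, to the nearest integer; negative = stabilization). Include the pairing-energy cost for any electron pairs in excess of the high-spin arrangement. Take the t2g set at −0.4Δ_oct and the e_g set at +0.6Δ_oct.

-5460

Group 6 minus oxidation state +2 gives a d⁴ configuration for Cr²⁺.
Here Δ_oct < P (9100 < 27400), so the high-spin state is favoured.
Filling d⁴ accordingly: t2g^3 e_g^1.
Orbital CFSE = -0.6Δ_oct = -0.6 × 9100 = -5460 cm⁻¹.
High-spin has no excess pairs, so no pairing correction applies.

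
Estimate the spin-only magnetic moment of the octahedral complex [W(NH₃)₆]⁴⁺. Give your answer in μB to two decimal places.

2.83 μB

NH₃ is neutral, so the +4 overall charge sits on W: oxidation state +4.
W⁴⁺: group 6, so d-count = 6 − 4 = 2.
For octahedral d² the high- and low-spin configurations coincide.
Configuration: t2g^2 e_g^0 → 2 unpaired electrons.
μ(spin-only) = √[2(2+2)] = √8 ≈ 2.83 μB.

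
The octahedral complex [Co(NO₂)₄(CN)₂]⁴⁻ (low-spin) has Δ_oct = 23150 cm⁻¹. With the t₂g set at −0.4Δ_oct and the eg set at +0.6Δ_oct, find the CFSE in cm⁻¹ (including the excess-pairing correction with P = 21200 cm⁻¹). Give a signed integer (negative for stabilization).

-20470

Ligand charges: 4×(-1) from NO₂⁻ and 2×(-1) from CN⁻ sum to -6; with overall charge -4, Co is +2.
Co²⁺: group 9, so d-count = 9 − 2 = 7.
Configuration: t₂g⁶ eg¹.
Orbital CFSE = 6(-0.4) + 1(0.6) = -1.8Δ_oct = -1.8 × 23150 = -41670 cm⁻¹.
High-spin d⁷ would be t₂g⁵ eg² with 2 pairs; low-spin has 3, so 1 excess pair costs +1P = +21200 cm⁻¹.
Overall CFSE = -41670 + 21200 = -20470 cm⁻¹.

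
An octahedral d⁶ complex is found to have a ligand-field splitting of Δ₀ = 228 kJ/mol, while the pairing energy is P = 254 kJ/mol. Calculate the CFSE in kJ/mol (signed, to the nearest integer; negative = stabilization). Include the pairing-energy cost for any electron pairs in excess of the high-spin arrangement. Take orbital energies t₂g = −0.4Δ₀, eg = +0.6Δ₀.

Since Δ₀ = 228 kJ/mol < P = 254 kJ/mol, the complex adopts the high-spin configuration.
Filling d⁶ accordingly: t₂g⁴ eg².
Orbital CFSE = -0.4Δ₀ = -0.4 × 228 = -91 kJ/mol.
High-spin has no excess pairs, so no pairing correction applies.

-91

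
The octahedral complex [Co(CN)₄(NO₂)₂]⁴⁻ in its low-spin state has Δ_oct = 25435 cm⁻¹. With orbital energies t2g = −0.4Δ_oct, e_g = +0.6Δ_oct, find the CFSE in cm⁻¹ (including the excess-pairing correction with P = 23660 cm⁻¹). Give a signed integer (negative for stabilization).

-22123

Ligand charges: 4×(-1) from CN⁻ and 2×(-1) from NO₂⁻ sum to -6; with overall charge -4, Co is +2.
Co sits in group 9; removing 2 electrons leaves Co²⁺ with 9 − 2 = 7 d electrons.
Configuration: t2g^6 e_g^1.
CFSE(orbital) = 6×(-0.4Δ_oct) + 1×(0.6Δ_oct) = -1.8Δ_oct; with Δ_oct = 25435 cm⁻¹ that is -45783 cm⁻¹.
High-spin d⁷ would be t2g^5 e_g^2 with 2 pairs; low-spin has 3, so 1 excess pair costs +1P = +23660 cm⁻¹.
Net CFSE = -45783 + 23660 = -22123 cm⁻¹.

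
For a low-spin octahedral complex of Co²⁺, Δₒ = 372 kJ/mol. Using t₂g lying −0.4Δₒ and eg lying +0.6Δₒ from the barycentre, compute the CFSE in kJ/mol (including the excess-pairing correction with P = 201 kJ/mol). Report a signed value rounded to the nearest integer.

Group 9 minus oxidation state +2 gives a d⁷ configuration for Co²⁺.
Configuration: t₂g⁶ eg¹.
CFSE(orbital) = 6×(-0.4Δₒ) + 1×(0.6Δₒ) = -1.8Δₒ; with Δₒ = 372 kJ/mol that is -670 kJ/mol.
Relative to high-spin t₂g⁵ eg² (2 paired), the low-spin configuration has 1 additional pair, contributing +1 × 201 = +201 kJ/mol.
Overall CFSE = -670 + 201 = -469 kJ/mol.

-469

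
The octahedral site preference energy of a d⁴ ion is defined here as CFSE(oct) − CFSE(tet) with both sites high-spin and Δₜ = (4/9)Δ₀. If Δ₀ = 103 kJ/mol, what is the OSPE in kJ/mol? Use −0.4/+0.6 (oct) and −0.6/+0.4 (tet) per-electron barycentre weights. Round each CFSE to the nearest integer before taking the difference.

Octahedral (high-spin): t2g^3 e_g^1, CFSE = 3(−0.4) + 1(+0.6) = -0.6Δ₀ = -0.6 × 103 = -62 kJ/mol.
In a tetrahedral site the filling is e^2 t2^2: CFSE(tet) = -0.4Δₜ = -0.4 × (4/9)(103) = -18 kJ/mol.
OSPE = CFSE(oct) − CFSE(tet) = -62 − (-18) = -44 kJ/mol.

-44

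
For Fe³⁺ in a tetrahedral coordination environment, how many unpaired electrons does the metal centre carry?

Group 8 minus oxidation state +3 gives a d⁵ configuration for Fe³⁺.
Tetrahedral fields are weak (Δₜ ≈ 4/9 Δₒ), so electrons fill high-spin.
Configuration: e² t₂³, giving 5 unpaired electrons.

5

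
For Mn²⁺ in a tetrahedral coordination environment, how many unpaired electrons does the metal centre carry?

Mn sits in group 7; removing 2 electrons leaves Mn²⁺ with 7 − 2 = 5 d electrons.
With tetrahedral geometry the complex is necessarily high-spin.
Configuration: e^2 t2^3, giving 5 unpaired electrons.

5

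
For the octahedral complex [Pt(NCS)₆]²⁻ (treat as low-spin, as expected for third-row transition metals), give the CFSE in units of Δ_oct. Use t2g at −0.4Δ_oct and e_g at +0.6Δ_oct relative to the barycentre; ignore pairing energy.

-2.4 Δ_oct

Each NCS⁻ contributes -1; 6 × (-1) = -6. With overall charge -2, Pt is in the +4 oxidation state.
Group 10 minus oxidation state +4 gives a d⁶ configuration for Pt⁴⁺.
Configuration: t2g^6 e_g^0.
CFSE = 6(-0.4Δ_oct) + 0(0.6Δ_oct) = -2.4Δ_oct + 0.0Δ_oct = -2.4Δ_oct.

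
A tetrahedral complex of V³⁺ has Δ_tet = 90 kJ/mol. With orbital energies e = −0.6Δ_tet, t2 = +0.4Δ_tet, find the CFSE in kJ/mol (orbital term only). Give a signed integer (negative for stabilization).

Group 5 minus oxidation state +3 gives a d² configuration for V³⁺.
Tetrahedral splitting is small, so the complex is high-spin.
Configuration: e^2 t2^0.
The orbital stabilization is -1.2Δ_tet = -1.2 × 90 = -108 kJ/mol.

-108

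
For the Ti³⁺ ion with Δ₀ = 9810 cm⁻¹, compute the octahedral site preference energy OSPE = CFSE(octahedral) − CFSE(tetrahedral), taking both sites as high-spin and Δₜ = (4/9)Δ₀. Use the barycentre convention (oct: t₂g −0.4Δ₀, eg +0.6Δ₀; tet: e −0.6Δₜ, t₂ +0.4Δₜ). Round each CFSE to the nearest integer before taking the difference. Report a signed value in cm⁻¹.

Ti sits in group 4; removing 3 electrons leaves Ti³⁺ with 4 − 3 = 1 d electrons.
In an octahedral site d¹ (HS) is t₂g¹ eg⁰, giving CFSE(oct) = -0.4Δ₀ = -3924 cm⁻¹.
In a tetrahedral site the filling is e¹ t₂⁰: CFSE(tet) = -0.6Δₜ = -0.6 × (4/9)(9810) = -2616 cm⁻¹.
Subtracting, OSPE = -3924 − (-2616) = -1308 cm⁻¹.

-1308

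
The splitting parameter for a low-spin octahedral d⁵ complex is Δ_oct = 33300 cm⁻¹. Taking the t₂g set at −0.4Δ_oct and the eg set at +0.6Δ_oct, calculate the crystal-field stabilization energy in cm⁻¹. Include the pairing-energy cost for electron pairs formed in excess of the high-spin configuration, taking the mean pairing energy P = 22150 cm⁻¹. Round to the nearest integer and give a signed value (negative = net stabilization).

Electron filling gives t₂g⁵ eg⁰.
The orbital stabilization is -2.0Δ_oct = -2.0 × 33300 = -66600 cm⁻¹.
Pairing penalty: 2 pairs vs 0 in the high-spin reference → 2 extra × P = 44300 cm⁻¹.
Combining: -66600 + 44300 = -22300 cm⁻¹.

-22300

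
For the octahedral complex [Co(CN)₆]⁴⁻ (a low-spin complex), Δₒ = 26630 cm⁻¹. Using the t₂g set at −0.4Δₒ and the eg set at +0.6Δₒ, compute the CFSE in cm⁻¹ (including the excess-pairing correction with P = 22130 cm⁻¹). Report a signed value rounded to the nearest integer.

Each CN⁻ contributes -1; 6 × (-1) = -6. With overall charge -4, Co is in the +2 oxidation state.
Co²⁺: group 9, so d-count = 9 − 2 = 7.
Configuration: t₂g⁶ eg¹.
The orbital stabilization is -1.8Δₒ = -1.8 × 26630 = -47934 cm⁻¹.
High-spin d⁷ would be t₂g⁵ eg² with 2 pairs; low-spin has 3, so 1 excess pair costs +1P = +22130 cm⁻¹.
Net CFSE = -47934 + 22130 = -25804 cm⁻¹.

-25804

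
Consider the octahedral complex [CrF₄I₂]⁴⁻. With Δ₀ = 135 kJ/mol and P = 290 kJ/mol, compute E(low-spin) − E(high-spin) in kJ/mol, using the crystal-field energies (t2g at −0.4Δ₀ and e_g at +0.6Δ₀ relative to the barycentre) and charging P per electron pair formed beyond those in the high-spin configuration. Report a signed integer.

155

Ligand charges: 4×(-1) from F⁻ and 2×(-1) from I⁻ sum to -6; with overall charge -4, Cr is +2.
Cr²⁺: group 6, so d-count = 6 − 2 = 4.
High-spin: t2g^3 e_g^1, CFSE = -0.6Δ₀ = -81 kJ/mol.
Low-spin t2g^4 e_g^0 gives -1.6Δ₀ = -216 kJ/mol, but forming 1 extra pair costs 1P = 290 kJ/mol, so E(LS) = -216 + 290 = 74 kJ/mol.
E(LS) − E(HS) = 74 − (-81) = 155 kJ/mol.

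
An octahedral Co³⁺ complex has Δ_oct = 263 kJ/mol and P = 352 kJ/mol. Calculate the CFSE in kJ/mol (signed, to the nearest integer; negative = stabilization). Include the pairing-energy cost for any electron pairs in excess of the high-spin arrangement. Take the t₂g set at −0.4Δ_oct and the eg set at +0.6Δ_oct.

-105

Co³⁺: group 9, so d-count = 9 − 3 = 6.
Since Δ_oct = 263 kJ/mol < P = 352 kJ/mol, the complex adopts the high-spin configuration.
Filling d⁶ accordingly: t₂g⁴ eg².
Orbital CFSE = -0.4Δ_oct = -0.4 × 263 = -105 kJ/mol.
High-spin has no excess pairs, so no pairing correction applies.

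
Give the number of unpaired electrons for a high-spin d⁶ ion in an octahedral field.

Configuration: t₂g⁴ eg², giving 4 unpaired electrons.

4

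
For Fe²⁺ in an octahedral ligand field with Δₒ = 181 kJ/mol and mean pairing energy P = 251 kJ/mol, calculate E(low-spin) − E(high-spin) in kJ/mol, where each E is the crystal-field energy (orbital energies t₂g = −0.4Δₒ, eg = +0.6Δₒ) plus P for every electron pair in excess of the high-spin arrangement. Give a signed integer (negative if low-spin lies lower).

Fe sits in group 8; removing 2 electrons leaves Fe²⁺ with 8 − 2 = 6 d electrons.
High-spin d⁶ fills as t₂g⁴ eg² with CFSE 4(−0.4) + 2(+0.6) = -0.4Δₒ = -72 kJ/mol.
Low-spin t₂g⁶ eg⁰ gives -2.4Δₒ = -434 kJ/mol, but forming 2 extra pairs costs 2P = 502 kJ/mol, so E(LS) = -434 + 502 = 68 kJ/mol.
The difference is 68 − (-72) = 140 kJ/mol, so high-spin lies lower.

140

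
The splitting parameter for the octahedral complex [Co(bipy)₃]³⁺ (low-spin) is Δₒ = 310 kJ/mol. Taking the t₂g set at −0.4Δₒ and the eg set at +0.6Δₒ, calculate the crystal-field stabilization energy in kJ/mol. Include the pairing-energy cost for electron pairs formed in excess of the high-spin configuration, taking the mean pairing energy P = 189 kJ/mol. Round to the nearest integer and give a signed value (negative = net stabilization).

-366

bipy is neutral, so the +3 overall charge sits on Co: oxidation state +3.
Co is in group 9, so Co³⁺ is d⁶ (9 − 3 = 6).
The d⁶ electrons fill as t₂g⁶ eg⁰.
The orbital stabilization is -2.4Δₒ = -2.4 × 310 = -744 kJ/mol.
Pairing penalty: 3 pairs vs 1 in the high-spin reference → 2 extra × P = 378 kJ/mol.
Combining: -744 + 378 = -366 kJ/mol.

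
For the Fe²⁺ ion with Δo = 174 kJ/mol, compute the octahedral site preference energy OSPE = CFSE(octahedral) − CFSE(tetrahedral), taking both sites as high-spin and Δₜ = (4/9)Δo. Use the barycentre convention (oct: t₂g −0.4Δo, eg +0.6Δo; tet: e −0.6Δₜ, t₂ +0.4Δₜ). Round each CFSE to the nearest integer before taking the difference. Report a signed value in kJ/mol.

Group 8 minus oxidation state +2 gives a d⁶ configuration for Fe²⁺.
Octahedral high-spin t2g^4 e_g^2: CFSE = -0.4 × 174 = -70 kJ/mol.
In a tetrahedral site the filling is e^3 t2^3: CFSE(tet) = -0.6Δₜ = -0.6 × (4/9)(174) = -46 kJ/mol.
OSPE = -70 − (-46) = -24 kJ/mol.

-24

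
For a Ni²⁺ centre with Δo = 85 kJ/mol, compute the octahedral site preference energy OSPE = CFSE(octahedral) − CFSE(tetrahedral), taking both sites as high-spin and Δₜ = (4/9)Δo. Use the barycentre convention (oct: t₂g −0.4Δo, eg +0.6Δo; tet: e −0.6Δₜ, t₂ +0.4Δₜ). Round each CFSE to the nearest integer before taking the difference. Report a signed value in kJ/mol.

-72

Ni is in group 10, so Ni²⁺ is d⁸ (10 − 2 = 8).
In an octahedral site d⁸ (HS) is t2g^6 e_g^2, giving CFSE(oct) = -1.2Δo = -102 kJ/mol.
Tetrahedral e^4 t2^4 gives -0.8Δₜ = -0.8 × (4/9) × 85 = -30 kJ/mol.
OSPE = -102 − (-30) = -72 kJ/mol.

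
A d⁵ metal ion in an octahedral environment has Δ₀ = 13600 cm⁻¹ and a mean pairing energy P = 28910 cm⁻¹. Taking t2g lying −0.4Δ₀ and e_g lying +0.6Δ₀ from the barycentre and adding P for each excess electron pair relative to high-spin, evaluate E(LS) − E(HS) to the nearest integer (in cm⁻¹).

High-spin d⁵ fills as t2g^3 e_g^2 with CFSE 3(−0.4) + 2(+0.6) = 0.0Δ₀ = 0 cm⁻¹.
Low-spin: t2g^5 e_g^0, orbital CFSE = -2.0Δ₀ = -27200 cm⁻¹; plus 2 excess pairs × P = +57820 cm⁻¹; total 30620 cm⁻¹.
Thus E(LS) − E(HS) = 30620 cm⁻¹.

30620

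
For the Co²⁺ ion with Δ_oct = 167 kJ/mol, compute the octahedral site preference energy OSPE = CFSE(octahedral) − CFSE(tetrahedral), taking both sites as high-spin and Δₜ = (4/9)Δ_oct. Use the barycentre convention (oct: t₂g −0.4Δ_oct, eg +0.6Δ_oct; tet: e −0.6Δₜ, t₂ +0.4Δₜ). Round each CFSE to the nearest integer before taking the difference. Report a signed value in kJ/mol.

Group 9 minus oxidation state +2 gives a d⁷ configuration for Co²⁺.
In an octahedral site d⁷ (HS) is t₂g⁵ eg², giving CFSE(oct) = -0.8Δ_oct = -134 kJ/mol.
Tetrahedral: e⁴ t₂³, CFSE = 4(−0.6) + 3(+0.4) = -1.2Δₜ = -1.2 × (4/9) × 167 = -89 kJ/mol.
OSPE = -134 − (-89) = -45 kJ/mol.

-45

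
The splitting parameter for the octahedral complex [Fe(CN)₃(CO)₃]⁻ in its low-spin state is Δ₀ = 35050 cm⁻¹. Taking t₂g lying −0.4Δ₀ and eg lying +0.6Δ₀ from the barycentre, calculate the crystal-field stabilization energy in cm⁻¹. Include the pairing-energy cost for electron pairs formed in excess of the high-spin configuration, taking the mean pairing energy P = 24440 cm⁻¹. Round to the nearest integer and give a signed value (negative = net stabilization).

Ligand charges: 3×(-1) from CN⁻ and 3×(+0) from CO sum to -3; with overall charge -1, Fe is +2.
Fe sits in group 8; removing 2 electrons leaves Fe²⁺ with 8 − 2 = 6 d electrons.
Configuration: t₂g⁶ eg⁰.
CFSE(orbital) = 6×(-0.4Δ₀) + 0×(0.6Δ₀) = -2.4Δ₀; with Δ₀ = 35050 cm⁻¹ that is -84120 cm⁻¹.
High-spin d⁶ would be t₂g⁴ eg² with 1 pair; low-spin has 3, so 2 excess pairs cost +2P = +48880 cm⁻¹.
Combining: -84120 + 48880 = -35240 cm⁻¹.

-35240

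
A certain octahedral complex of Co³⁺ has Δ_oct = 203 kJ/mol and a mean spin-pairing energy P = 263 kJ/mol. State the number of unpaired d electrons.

4

Group 9 minus oxidation state +3 gives a d⁶ configuration for Co³⁺.
Here Δ_oct < P (203 < 263), so the high-spin state is favoured.
Filling d⁶ accordingly: t₂g⁴ eg².
Unpaired electrons: 4.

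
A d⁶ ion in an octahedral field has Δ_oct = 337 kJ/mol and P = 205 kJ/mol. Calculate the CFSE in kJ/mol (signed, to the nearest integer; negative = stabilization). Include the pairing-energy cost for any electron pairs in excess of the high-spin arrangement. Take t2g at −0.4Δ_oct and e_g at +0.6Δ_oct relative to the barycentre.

-399

Δ_oct > P, so pairing is preferred: the ground state is low-spin.
That gives t2g^6 e_g^0.
Orbital CFSE = -2.4Δ_oct = -2.4 × 337 = -809 kJ/mol.
Excess pairs vs high-spin: 3 − 1 = 2; pairing cost = +410 kJ/mol.
Net CFSE = -809 + 410 = -399 kJ/mol.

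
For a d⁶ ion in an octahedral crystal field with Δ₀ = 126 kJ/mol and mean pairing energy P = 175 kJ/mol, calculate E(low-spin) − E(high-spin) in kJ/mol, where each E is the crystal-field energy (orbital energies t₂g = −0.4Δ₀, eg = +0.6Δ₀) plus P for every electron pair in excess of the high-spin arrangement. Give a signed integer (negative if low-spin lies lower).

In the high-spin limit (t₂g⁴ eg²) the orbital term is -0.4Δ₀ = -50 kJ/mol, with no excess pairing.
Low-spin t₂g⁶ eg⁰ gives -2.4Δ₀ = -302 kJ/mol, but forming 2 extra pairs costs 2P = 350 kJ/mol, so E(LS) = -302 + 350 = 48 kJ/mol.
Thus E(LS) − E(HS) = 98 kJ/mol.

98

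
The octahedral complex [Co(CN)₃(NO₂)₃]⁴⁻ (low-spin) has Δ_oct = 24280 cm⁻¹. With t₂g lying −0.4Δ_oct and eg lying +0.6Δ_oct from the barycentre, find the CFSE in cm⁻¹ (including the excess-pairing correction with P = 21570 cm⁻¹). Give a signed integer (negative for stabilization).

-22134

Ligand charges: 3×(-1) from CN⁻ and 3×(-1) from NO₂⁻ sum to -6; with overall charge -4, Co is +2.
Group 9 minus oxidation state +2 gives a d⁷ configuration for Co²⁺.
The d⁷ electrons fill as t₂g⁶ eg¹.
CFSE(orbital) = 6×(-0.4Δ_oct) + 1×(0.6Δ_oct) = -1.8Δ_oct; with Δ_oct = 24280 cm⁻¹ that is -43704 cm⁻¹.
Relative to high-spin t₂g⁵ eg² (2 paired), the low-spin configuration has 1 additional pair, contributing +1 × 21570 = +21570 cm⁻¹.
Combining: -43704 + 21570 = -22134 cm⁻¹.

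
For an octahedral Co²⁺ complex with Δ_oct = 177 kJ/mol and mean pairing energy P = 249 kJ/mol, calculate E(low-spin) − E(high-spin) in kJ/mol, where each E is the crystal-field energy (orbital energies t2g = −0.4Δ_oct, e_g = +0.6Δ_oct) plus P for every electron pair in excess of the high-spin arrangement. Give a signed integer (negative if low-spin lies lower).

72

Group 9 minus oxidation state +2 gives a d⁷ configuration for Co²⁺.
In the high-spin limit (t2g^5 e_g^2) the orbital term is -0.8Δ_oct = -142 kJ/mol, with no excess pairing.
For low-spin the configuration is t2g^6 e_g^1: orbital energy -1.8 × 177 = -319 kJ/mol, and 1 additional pair relative to high-spin adds 249 kJ/mol, giving -70 kJ/mol.
E(LS) − E(HS) = -70 − (-142) = 72 kJ/mol.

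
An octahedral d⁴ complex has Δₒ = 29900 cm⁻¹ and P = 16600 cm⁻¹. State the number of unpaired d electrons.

With Δₒ > P the complex is low-spin.
That gives t2g^4 e_g^0.
Unpaired electrons: 2.

2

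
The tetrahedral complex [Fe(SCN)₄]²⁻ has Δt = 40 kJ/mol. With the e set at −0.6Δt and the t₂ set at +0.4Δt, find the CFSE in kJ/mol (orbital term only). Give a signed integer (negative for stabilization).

Each SCN⁻ contributes -1; 4 × (-1) = -4. With overall charge -2, Fe is in the +2 oxidation state.
Fe sits in group 8; removing 2 electrons leaves Fe²⁺ with 8 − 2 = 6 d electrons.
Tetrahedral fields are weak (Δₜ ≈ 4/9 Δₒ), so electrons fill high-spin.
The d⁶ electrons fill as e³ t₂³.
Orbital CFSE = 3(-0.6) + 3(0.4) = -0.6Δt = -0.6 × 40 = -24 kJ/mol.

-24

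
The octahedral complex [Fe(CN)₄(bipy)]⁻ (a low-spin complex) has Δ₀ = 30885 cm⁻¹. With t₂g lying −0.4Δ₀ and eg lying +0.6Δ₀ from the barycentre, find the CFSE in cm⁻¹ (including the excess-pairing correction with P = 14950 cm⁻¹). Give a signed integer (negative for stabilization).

Ligand charges: 4×(-1) from CN⁻ and 1×(+0) from bipy sum to -4; with overall charge -1, Fe is +3.
Group 8 minus oxidation state +3 gives a d⁵ configuration for Fe³⁺.
The d⁵ electrons fill as t₂g⁵ eg⁰.
CFSE(orbital) = 5×(-0.4Δ₀) + 0×(0.6Δ₀) = -2.0Δ₀; with Δ₀ = 30885 cm⁻¹ that is -61770 cm⁻¹.
Relative to high-spin t₂g³ eg² (0 paired), the low-spin configuration has 2 additional pairs, contributing +2 × 14950 = +29900 cm⁻¹.
Overall CFSE = -61770 + 29900 = -31870 cm⁻¹.

-31870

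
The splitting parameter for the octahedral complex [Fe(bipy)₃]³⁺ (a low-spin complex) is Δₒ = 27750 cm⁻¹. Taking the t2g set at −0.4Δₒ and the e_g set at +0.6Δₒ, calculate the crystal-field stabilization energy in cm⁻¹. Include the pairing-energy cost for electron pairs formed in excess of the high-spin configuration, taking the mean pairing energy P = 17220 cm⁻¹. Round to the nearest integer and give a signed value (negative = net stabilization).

-21060

bipy is neutral, so the +3 overall charge sits on Fe: oxidation state +3.
Fe sits in group 8; removing 3 electrons leaves Fe³⁺ with 8 − 3 = 5 d electrons.
Configuration: t2g^5 e_g^0.
Orbital CFSE = 5(-0.4) + 0(0.6) = -2.0Δₒ = -2.0 × 27750 = -55500 cm⁻¹.
Relative to high-spin t2g^3 e_g^2 (0 paired), the low-spin configuration has 2 additional pairs, contributing +2 × 17220 = +34440 cm⁻¹.
Net CFSE = -55500 + 34440 = -21060 cm⁻¹.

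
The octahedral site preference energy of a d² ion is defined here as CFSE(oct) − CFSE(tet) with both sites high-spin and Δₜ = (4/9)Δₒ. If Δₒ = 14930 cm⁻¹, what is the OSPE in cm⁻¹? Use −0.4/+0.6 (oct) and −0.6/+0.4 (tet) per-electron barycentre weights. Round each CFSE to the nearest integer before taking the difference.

-3981

Octahedral high-spin t2g^2 e_g^0: CFSE = -0.8 × 14930 = -11944 cm⁻¹.
Tetrahedral e^2 t2^0 gives -1.2Δₜ = -1.2 × (4/9) × 14930 = -7963 cm⁻¹.
OSPE = -11944 − (-7963) = -3981 cm⁻¹.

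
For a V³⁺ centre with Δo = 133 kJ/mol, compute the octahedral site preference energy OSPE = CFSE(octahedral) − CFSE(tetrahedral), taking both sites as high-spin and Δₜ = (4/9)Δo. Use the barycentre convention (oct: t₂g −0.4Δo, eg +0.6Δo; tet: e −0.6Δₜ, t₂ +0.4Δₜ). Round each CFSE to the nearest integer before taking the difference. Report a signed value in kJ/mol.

-35

Group 5 minus oxidation state +3 gives a d² configuration for V³⁺.
Octahedral high-spin t₂g² eg⁰: CFSE = -0.8 × 133 = -106 kJ/mol.
In a tetrahedral site the filling is e² t₂⁰: CFSE(tet) = -1.2Δₜ = -1.2 × (4/9)(133) = -71 kJ/mol.
OSPE = CFSE(oct) − CFSE(tet) = -106 − (-71) = -35 kJ/mol.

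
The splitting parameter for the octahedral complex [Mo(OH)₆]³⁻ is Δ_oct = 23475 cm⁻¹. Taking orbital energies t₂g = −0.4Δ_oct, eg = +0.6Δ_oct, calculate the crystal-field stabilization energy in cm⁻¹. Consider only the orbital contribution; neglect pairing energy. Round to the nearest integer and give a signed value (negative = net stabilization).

Each OH⁻ contributes -1; 6 × (-1) = -6. With overall charge -3, Mo is in the +3 oxidation state.
Mo is in group 6, so Mo³⁺ is d³ (6 − 3 = 3).
For octahedral d³ the high- and low-spin configurations coincide.
The d³ electrons fill as t₂g³ eg⁰.
CFSE(orbital) = 3×(-0.4Δ_oct) + 0×(0.6Δ_oct) = -1.2Δ_oct; with Δ_oct = 23475 cm⁻¹ that is -28170 cm⁻¹.

-28170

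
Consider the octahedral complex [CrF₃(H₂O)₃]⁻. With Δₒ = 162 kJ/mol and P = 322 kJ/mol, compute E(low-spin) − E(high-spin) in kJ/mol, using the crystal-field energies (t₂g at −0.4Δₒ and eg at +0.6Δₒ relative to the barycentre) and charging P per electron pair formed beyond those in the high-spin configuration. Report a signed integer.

Ligand charges: 3×(-1) from F⁻ and 3×(+0) from H₂O sum to -3; with overall charge -1, Cr is +2.
Cr²⁺: group 6, so d-count = 6 − 2 = 4.
High-spin d⁴ fills as t₂g³ eg¹ with CFSE 3(−0.4) + 1(+0.6) = -0.6Δₒ = -97 kJ/mol.
Low-spin t₂g⁴ eg⁰ gives -1.6Δₒ = -259 kJ/mol, but forming 1 extra pair costs 1P = 322 kJ/mol, so E(LS) = -259 + 322 = 63 kJ/mol.
E(LS) − E(HS) = 63 − (-97) = 160 kJ/mol.

160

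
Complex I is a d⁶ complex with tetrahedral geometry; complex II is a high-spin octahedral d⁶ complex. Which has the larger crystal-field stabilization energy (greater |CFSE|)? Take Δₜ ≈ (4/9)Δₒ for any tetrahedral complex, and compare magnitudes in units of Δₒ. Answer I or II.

I: Tetrahedral splitting is small, so the complex is high-spin; e³ t₂³, CFSE = -0.6Δₜ ≈ -0.27Δₒ.
II: t2g^4 e_g^2, CFSE = -0.4Δₒ.
So II has the larger |CFSE|.

II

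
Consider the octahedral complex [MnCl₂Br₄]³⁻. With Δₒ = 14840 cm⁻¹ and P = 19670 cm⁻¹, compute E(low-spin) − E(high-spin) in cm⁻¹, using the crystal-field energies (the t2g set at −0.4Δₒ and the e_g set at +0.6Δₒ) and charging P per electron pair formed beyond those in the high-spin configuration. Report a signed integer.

4830

Ligand charges: 2×(-1) from Cl⁻ and 4×(-1) from Br⁻ sum to -6; with overall charge -3, Mn is +3.
Group 7 minus oxidation state +3 gives a d⁴ configuration for Mn³⁺.
High-spin d⁴ fills as t2g^3 e_g^1 with CFSE 3(−0.4) + 1(+0.6) = -0.6Δₒ = -8904 cm⁻¹.
Low-spin: t2g^4 e_g^0, orbital CFSE = -1.6Δₒ = -23744 cm⁻¹; plus 1 excess pair × P = +19670 cm⁻¹; total -4074 cm⁻¹.
E(LS) − E(HS) = -4074 − (-8904) = 4830 cm⁻¹.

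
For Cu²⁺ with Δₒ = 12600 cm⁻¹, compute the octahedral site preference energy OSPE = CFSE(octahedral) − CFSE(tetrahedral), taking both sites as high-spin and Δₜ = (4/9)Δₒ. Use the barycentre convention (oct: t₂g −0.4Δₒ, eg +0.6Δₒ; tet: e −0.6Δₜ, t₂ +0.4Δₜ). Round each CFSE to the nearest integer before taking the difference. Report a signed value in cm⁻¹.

Group 11 minus oxidation state +2 gives a d⁹ configuration for Cu²⁺.
In an octahedral site d⁹ (HS) is t2g^6 e_g^3, giving CFSE(oct) = -0.6Δₒ = -7560 cm⁻¹.
In a tetrahedral site the filling is e^4 t2^5: CFSE(tet) = -0.4Δₜ = -0.4 × (4/9)(12600) = -2240 cm⁻¹.
OSPE = CFSE(oct) − CFSE(tet) = -7560 − (-2240) = -5320 cm⁻¹.

-5320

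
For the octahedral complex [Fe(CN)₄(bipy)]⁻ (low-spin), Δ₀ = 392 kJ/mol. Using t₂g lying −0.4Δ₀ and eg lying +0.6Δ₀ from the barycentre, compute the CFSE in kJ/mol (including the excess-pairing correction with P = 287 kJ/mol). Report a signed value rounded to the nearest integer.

Ligand charges: 4×(-1) from CN⁻ and 1×(+0) from bipy sum to -4; with overall charge -1, Fe is +3.
Group 8 minus oxidation state +3 gives a d⁵ configuration for Fe³⁺.
Configuration: t₂g⁵ eg⁰.
CFSE(orbital) = 5×(-0.4Δ₀) + 0×(0.6Δ₀) = -2.0Δ₀; with Δ₀ = 392 kJ/mol that is -784 kJ/mol.
Relative to high-spin t₂g³ eg² (0 paired), the low-spin configuration has 2 additional pairs, contributing +2 × 287 = +574 kJ/mol.
Overall CFSE = -784 + 574 = -210 kJ/mol.

-210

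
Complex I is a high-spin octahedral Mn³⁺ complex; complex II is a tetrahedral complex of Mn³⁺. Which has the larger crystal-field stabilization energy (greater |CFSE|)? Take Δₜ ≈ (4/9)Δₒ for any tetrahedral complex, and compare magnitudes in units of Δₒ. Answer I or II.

I

I: Group 7 minus oxidation state +3 gives a d⁴ configuration for Mn³⁺; t2g^3 e_g^1, CFSE = -0.6Δₒ.
II: Mn is in group 7, so Mn³⁺ is d⁴ (7 − 3 = 4); Tetrahedral splitting is small, so the complex is high-spin; e^2 t2^2, CFSE = -0.4Δₜ ≈ -0.18Δₒ.
So I has the larger |CFSE|.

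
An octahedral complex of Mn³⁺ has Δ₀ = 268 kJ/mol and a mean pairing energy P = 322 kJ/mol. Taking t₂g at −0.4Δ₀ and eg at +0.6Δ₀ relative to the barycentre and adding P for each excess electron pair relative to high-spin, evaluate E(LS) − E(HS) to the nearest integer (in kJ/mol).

54

Mn sits in group 7; removing 3 electrons leaves Mn³⁺ with 7 − 3 = 4 d electrons.
High-spin d⁴ fills as t₂g³ eg¹ with CFSE 3(−0.4) + 1(+0.6) = -0.6Δ₀ = -161 kJ/mol.
For low-spin the configuration is t₂g⁴ eg⁰: orbital energy -1.6 × 268 = -429 kJ/mol, and 1 additional pair relative to high-spin adds 322 kJ/mol, giving -107 kJ/mol.
Thus E(LS) − E(HS) = 54 kJ/mol.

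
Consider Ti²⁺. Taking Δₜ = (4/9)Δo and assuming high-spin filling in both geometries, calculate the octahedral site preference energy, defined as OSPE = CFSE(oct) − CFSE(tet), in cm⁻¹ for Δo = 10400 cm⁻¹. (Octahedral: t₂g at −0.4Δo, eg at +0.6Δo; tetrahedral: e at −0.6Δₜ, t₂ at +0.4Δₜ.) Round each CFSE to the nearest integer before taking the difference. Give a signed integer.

-2773

Ti is in group 4, so Ti²⁺ is d² (4 − 2 = 2).
Octahedral high-spin t₂g² eg⁰: CFSE = -0.8 × 10400 = -8320 cm⁻¹.
Tetrahedral e² t₂⁰ gives -1.2Δₜ = -1.2 × (4/9) × 10400 = -5547 cm⁻¹.
OSPE = -8320 − (-5547) = -2773 cm⁻¹.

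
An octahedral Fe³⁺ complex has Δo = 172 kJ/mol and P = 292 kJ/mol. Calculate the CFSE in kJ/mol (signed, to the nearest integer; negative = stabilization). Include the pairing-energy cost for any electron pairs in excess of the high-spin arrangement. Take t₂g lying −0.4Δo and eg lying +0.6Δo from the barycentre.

0

Group 8 minus oxidation state +3 gives a d⁵ configuration for Fe³⁺.
Since Δo = 172 kJ/mol < P = 292 kJ/mol, the complex adopts the high-spin configuration.
That gives t₂g³ eg².
Orbital CFSE = 0.0Δo = 0.0 × 172 = 0 kJ/mol.
High-spin has no excess pairs, so no pairing correction applies.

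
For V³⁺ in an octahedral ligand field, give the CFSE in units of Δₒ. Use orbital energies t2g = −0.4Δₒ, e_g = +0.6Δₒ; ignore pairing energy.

V is in group 5, so V³⁺ is d² (5 − 3 = 2).
For octahedral d² the high- and low-spin configurations coincide.
Configuration: t2g^2 e_g^0.
CFSE = 2(-0.4Δₒ) + 0(0.6Δₒ) = -0.8Δₒ + 0.0Δₒ = -0.8Δₒ.

-0.8 Δₒ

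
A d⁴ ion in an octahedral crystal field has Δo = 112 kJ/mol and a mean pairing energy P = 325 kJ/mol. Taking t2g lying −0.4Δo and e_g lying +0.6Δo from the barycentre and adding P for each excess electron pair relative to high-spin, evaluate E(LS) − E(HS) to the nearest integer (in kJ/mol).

213

High-spin d⁴ fills as t2g^3 e_g^1 with CFSE 3(−0.4) + 1(+0.6) = -0.6Δo = -67 kJ/mol.
Low-spin: t2g^4 e_g^0, orbital CFSE = -1.6Δo = -179 kJ/mol; plus 1 excess pair × P = +325 kJ/mol; total 146 kJ/mol.
Thus E(LS) − E(HS) = 213 kJ/mol.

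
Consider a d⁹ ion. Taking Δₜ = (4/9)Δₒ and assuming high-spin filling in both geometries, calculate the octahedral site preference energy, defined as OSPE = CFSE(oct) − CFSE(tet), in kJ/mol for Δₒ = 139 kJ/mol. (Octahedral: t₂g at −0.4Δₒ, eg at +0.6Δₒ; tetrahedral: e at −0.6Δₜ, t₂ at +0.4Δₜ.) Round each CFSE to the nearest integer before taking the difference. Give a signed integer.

In an octahedral site d⁹ (HS) is t₂g⁶ eg³, giving CFSE(oct) = -0.6Δₒ = -83 kJ/mol.
Tetrahedral e⁴ t₂⁵ gives -0.4Δₜ = -0.4 × (4/9) × 139 = -25 kJ/mol.
Subtracting, OSPE = -83 − (-25) = -58 kJ/mol.

-58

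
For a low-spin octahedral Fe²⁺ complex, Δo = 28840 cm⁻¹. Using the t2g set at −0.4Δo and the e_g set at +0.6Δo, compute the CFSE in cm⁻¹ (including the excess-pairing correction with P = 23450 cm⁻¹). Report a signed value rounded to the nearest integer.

Fe sits in group 8; removing 2 electrons leaves Fe²⁺ with 8 − 2 = 6 d electrons.
Electron filling gives t2g^6 e_g^0.
Orbital CFSE = 6(-0.4) + 0(0.6) = -2.4Δo = -2.4 × 28840 = -69216 cm⁻¹.
Relative to high-spin t2g^4 e_g^2 (1 paired), the low-spin configuration has 2 additional pairs, contributing +2 × 23450 = +46900 cm⁻¹.
Overall CFSE = -69216 + 46900 = -22316 cm⁻¹.

-22316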